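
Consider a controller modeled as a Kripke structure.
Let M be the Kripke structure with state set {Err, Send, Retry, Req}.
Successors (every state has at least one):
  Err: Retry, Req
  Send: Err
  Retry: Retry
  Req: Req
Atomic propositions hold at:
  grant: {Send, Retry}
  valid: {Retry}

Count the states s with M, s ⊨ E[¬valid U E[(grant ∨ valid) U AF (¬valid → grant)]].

3

Sat(¬valid) = {Err, Send, Req}
Sat(grant ∨ valid) = {Send, Retry}
Sat(¬valid → grant) = {Send, Retry}
AF (¬valid → grant): least fixpoint, start Z0 = {Send, Retry}, add states with every successor in Z. Already a fixed point.
Sat(AF (¬valid → grant)) = {Send, Retry}
E[(grant ∨ valid) U AF (¬valid → grant)]: least fixpoint, start Z0 = Sat(AF (¬valid → grant)) = {Send, Retry}, add states in Sat(grant ∨ valid) with some successor in Z. Already a fixed point.
Sat(E[(grant ∨ valid) U AF (¬valid → grant)]) = {Send, Retry}
E[¬valid U E[(grant ∨ valid) U AF (¬valid → grant)]]: least fixpoint, start Z0 = Sat(E[(grant ∨ valid) U AF (¬valid → grant)]) = {Send, Retry}, add states in Sat(¬valid) with some successor in Z. Z1 = {Err, Send, Retry}; fixed.
Sat(E[¬valid U E[(grant ∨ valid) U AF (¬valid → grant)]]) = {Err, Send, Retry}
|Sat(E[¬valid U E[(grant ∨ valid) U AF (¬valid → grant)]])| = |{Err, Send, Retry}| = 3.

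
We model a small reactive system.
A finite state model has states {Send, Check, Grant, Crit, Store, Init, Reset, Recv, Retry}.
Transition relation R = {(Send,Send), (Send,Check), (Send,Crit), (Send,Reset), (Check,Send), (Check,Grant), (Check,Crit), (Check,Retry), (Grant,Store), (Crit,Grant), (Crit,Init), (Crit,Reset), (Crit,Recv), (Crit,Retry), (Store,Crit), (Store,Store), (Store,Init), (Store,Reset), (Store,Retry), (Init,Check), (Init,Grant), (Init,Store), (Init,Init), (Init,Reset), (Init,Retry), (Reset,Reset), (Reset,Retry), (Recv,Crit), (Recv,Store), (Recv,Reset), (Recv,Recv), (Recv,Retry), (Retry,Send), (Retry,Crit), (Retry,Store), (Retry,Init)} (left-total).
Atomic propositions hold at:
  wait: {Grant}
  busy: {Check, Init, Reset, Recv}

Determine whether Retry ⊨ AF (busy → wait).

Yes

Sat(busy → wait) = {Send, Grant, Crit, Store, Retry}
AF (busy → wait): least fixpoint, start Z0 = {Send, Grant, Crit, Store, Retry}, add states with every successor in Z. Z1 = {Send, Check, Grant, Crit, Store, Retry}; fixed.
Sat(AF (busy → wait)) = {Send, Check, Grant, Crit, Store, Retry}
Retry ∈ Sat(AF (busy → wait)) = {Send, Check, Grant, Crit, Store, Retry}, so the formula holds at Retry.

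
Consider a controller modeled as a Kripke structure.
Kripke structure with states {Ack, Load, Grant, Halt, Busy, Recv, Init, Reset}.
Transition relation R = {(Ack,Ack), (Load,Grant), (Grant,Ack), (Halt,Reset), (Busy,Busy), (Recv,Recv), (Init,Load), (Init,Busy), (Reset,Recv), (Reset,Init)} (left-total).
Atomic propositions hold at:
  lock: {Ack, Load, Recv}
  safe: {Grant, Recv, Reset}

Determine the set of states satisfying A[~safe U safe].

{Load, Grant, Halt, Recv, Reset}

Sat(~safe) = {Ack, Load, Halt, Busy, Init}
A[~safe U safe]: least fixpoint, start Z0 = Sat(safe) = {Grant, Recv, Reset}, add states in Sat(~safe) with every successor in Z. Z1 = {Load, Grant, Halt, Recv, Reset}; fixed.
Sat(A[~safe U safe]) = {Load, Grant, Halt, Recv, Reset}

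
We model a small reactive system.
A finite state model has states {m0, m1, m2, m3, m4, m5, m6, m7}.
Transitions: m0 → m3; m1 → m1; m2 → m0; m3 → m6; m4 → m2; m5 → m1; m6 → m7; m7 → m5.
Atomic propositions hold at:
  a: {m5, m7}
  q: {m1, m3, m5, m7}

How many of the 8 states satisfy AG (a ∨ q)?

3

Sat(a ∨ q) = {m1, m3, m5, m7}
AG (a ∨ q): greatest fixpoint, start Z0 = {m1, m3, m5, m7}, keep only states in Sat with every successor in Z. Z1 = {m1, m5, m7}; fixed.
Sat(AG (a ∨ q)) = {m1, m5, m7}
|Sat(AG (a ∨ q))| = |{m1, m5, m7}| = 3.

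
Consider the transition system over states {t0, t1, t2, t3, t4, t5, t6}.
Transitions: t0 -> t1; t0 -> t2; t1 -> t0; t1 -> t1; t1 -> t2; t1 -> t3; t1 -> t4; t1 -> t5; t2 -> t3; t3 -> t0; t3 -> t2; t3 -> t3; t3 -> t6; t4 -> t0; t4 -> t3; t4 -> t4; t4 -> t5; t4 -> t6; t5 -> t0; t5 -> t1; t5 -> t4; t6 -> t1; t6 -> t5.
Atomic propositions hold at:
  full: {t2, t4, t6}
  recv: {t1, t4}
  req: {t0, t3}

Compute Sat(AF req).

AF req: least fixpoint, start Z0 = {t0, t3}, add states with every successor in Z. Z1 = {t0, t2, t3}; fixed.
Sat(AF req) = {t0, t2, t3}

{t0, t2, t3}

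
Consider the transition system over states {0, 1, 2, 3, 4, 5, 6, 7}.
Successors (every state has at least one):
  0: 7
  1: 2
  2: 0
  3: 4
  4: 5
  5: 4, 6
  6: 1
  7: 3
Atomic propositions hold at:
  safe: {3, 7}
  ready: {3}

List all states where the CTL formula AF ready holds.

AF ready: least fixpoint, start Z0 = {3}, add states with every successor in Z. Z1 = {3, 7}; Z2 = {0, 3, 7}; Z3 = {0, 2, 3, 7}; Z4 = {0, 1, 2, 3, 7}; Z5 = {0, 1, 2, 3, 6, 7}; fixed.
Sat(AF ready) = {0, 1, 2, 3, 6, 7}

{0, 1, 2, 3, 6, 7}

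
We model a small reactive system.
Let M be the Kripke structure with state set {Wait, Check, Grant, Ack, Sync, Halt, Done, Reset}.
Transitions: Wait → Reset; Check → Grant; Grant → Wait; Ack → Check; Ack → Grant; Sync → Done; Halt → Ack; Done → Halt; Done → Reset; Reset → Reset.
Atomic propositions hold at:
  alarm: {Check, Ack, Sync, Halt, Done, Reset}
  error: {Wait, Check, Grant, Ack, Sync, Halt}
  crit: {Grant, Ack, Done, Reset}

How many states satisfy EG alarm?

EG alarm: greatest fixpoint, start Z0 = {Check, Ack, Sync, Halt, Done, Reset}, keep only states in Sat with some successor in Z. Z1 = {Ack, Sync, Halt, Done, Reset}; Z2 = {Sync, Halt, Done, Reset}; Z3 = {Sync, Done, Reset}; fixed.
Sat(EG alarm) = {Sync, Done, Reset}
|Sat(EG alarm)| = |{Sync, Done, Reset}| = 3.

3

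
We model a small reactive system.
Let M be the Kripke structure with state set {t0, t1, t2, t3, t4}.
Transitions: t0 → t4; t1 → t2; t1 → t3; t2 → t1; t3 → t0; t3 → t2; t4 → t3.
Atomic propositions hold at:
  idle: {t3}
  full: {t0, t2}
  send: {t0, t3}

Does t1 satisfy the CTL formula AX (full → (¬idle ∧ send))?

Sat(¬idle) = {t0, t1, t2, t4}
Sat(¬idle ∧ send) = {t0}
Sat(full → (¬idle ∧ send)) = {t0, t1, t3, t4}
Sat(AX (full → (¬idle ∧ send))) = {s : every successor in {t0, t1, t3, t4}} = {t0, t2, t4}
t1 ∉ Sat(AX (full → (¬idle ∧ send))) = {t0, t2, t4}, so the formula does not hold at t1.

No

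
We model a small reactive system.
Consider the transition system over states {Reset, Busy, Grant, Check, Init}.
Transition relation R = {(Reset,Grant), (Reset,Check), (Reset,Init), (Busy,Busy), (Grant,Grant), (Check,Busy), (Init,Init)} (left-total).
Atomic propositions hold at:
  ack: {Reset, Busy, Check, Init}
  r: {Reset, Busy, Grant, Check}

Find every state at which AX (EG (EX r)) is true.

Sat(EX r) = {s : some successor in {Reset, Busy, Grant, Check}} = {Reset, Busy, Grant, Check}
EG (EX r): greatest fixpoint, start Z0 = {Reset, Busy, Grant, Check}, keep only states in Sat with some successor in Z. Already a fixed point.
Sat(EG (EX r)) = {Reset, Busy, Grant, Check}
Sat(AX (EG (EX r))) = {s : every successor in {Reset, Busy, Grant, Check}} = {Busy, Grant, Check}

{Busy, Grant, Check}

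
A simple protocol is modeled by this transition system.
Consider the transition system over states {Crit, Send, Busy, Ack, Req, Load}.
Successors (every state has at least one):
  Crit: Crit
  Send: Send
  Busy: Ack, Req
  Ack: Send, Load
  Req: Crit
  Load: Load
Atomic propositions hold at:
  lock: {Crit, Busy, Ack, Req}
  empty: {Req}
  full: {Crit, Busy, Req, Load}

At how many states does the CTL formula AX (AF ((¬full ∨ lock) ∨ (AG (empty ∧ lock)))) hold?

Sat(¬full) = {Send, Ack}
Sat(¬full ∨ lock) = {Crit, Send, Busy, Ack, Req}
Sat(empty ∧ lock) = {Req}
AG (empty ∧ lock): greatest fixpoint, start Z0 = {Req}, keep only states in Sat with every successor in Z. Z1 = ∅; fixed.
Sat(AG (empty ∧ lock)) = ∅
Sat((¬full ∨ lock) ∨ (AG (empty ∧ lock))) = {Crit, Send, Busy, Ack, Req}
AF ((¬full ∨ lock) ∨ (AG (empty ∧ lock))): least fixpoint, start Z0 = {Crit, Send, Busy, Ack, Req}, add states with every successor in Z. Already a fixed point.
Sat(AF ((¬full ∨ lock) ∨ (AG (empty ∧ lock)))) = {Crit, Send, Busy, Ack, Req}
Sat(AX (AF ((¬full ∨ lock) ∨ (AG (empty ∧ lock))))) = {s : every successor in {Crit, Send, Busy, Ack, Req}} = {Crit, Send, Busy, Req}
|Sat(AX (AF ((¬full ∨ lock) ∨ (AG (empty ∧ lock)))))| = |{Crit, Send, Busy, Req}| = 4.

4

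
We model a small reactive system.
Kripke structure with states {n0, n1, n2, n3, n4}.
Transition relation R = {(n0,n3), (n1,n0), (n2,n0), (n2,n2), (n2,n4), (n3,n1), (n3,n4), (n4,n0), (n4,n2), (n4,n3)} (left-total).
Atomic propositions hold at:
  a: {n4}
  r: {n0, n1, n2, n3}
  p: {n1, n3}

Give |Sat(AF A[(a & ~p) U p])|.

Sat(~p) = {n0, n2, n4}
Sat(a & ~p) = {n4}
A[(a & ~p) U p]: least fixpoint, start Z0 = Sat(p) = {n1, n3}, add states in Sat(a & ~p) with every successor in Z. Already a fixed point.
Sat(A[(a & ~p) U p]) = {n1, n3}
AF A[(a & ~p) U p]: least fixpoint, start Z0 = {n1, n3}, add states with every successor in Z. Z1 = {n0, n1, n3}; fixed.
Sat(AF A[(a & ~p) U p]) = {n0, n1, n3}
|Sat(AF A[(a & ~p) U p])| = |{n0, n1, n3}| = 3.

3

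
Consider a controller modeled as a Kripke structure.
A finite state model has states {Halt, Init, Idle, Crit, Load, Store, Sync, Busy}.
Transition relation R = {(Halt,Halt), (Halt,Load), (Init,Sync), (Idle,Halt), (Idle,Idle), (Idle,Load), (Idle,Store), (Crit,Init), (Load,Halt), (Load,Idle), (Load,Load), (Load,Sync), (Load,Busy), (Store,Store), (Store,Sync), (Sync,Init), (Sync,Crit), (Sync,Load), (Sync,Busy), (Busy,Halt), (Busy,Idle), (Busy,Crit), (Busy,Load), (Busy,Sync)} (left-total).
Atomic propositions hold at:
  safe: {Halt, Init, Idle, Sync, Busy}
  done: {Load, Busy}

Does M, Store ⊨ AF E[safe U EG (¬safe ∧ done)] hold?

Sat(¬safe) = {Crit, Load, Store}
Sat(¬safe ∧ done) = {Load}
EG (¬safe ∧ done): greatest fixpoint, start Z0 = {Load}, keep only states in Sat with some successor in Z. Already a fixed point.
Sat(EG (¬safe ∧ done)) = {Load}
E[safe U EG (¬safe ∧ done)]: least fixpoint, start Z0 = Sat(EG (¬safe ∧ done)) = {Load}, add states in Sat(safe) with some successor in Z. Z1 = {Halt, Idle, Load, Sync, Busy}; Z2 = {Halt, Init, Idle, Load, Sync, Busy}; fixed.
Sat(E[safe U EG (¬safe ∧ done)]) = {Halt, Init, Idle, Load, Sync, Busy}
AF E[safe U EG (¬safe ∧ done)]: least fixpoint, start Z0 = {Halt, Init, Idle, Load, Sync, Busy}, add states with every successor in Z. Z1 = {Halt, Init, Idle, Crit, Load, Sync, Busy}; fixed.
Sat(AF E[safe U EG (¬safe ∧ done)]) = {Halt, Init, Idle, Crit, Load, Sync, Busy}
Store ∉ Sat(AF E[safe U EG (¬safe ∧ done)]) = {Halt, Init, Idle, Crit, Load, Sync, Busy}, so the formula does not hold at Store.

No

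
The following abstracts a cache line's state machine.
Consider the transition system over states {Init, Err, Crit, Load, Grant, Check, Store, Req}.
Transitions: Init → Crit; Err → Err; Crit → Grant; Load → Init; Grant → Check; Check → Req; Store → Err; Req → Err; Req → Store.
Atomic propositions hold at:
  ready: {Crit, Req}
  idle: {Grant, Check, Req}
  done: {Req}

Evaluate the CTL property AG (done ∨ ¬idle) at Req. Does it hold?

Sat(¬idle) = {Init, Err, Crit, Load, Store}
Sat(done ∨ ¬idle) = {Init, Err, Crit, Load, Store, Req}
AG (done ∨ ¬idle): greatest fixpoint, start Z0 = {Init, Err, Crit, Load, Store, Req}, keep only states in Sat with every successor in Z. Z1 = {Init, Err, Load, Store, Req}; Z2 = {Err, Load, Store, Req}; Z3 = {Err, Store, Req}; fixed.
Sat(AG (done ∨ ¬idle)) = {Err, Store, Req}
Req ∈ Sat(AG (done ∨ ¬idle)) = {Err, Store, Req}, so the formula holds at Req.

Yes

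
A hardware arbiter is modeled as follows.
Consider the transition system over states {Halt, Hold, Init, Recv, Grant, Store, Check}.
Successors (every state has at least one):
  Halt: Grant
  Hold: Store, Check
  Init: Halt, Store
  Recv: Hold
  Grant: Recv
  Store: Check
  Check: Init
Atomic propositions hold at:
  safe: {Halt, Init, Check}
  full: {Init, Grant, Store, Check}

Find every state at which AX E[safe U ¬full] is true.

Sat(¬full) = {Halt, Hold, Recv}
E[safe U ¬full]: least fixpoint, start Z0 = Sat(¬full) = {Halt, Hold, Recv}, add states in Sat(safe) with some successor in Z. Z1 = {Halt, Hold, Init, Recv}; Z2 = {Halt, Hold, Init, Recv, Check}; fixed.
Sat(E[safe U ¬full]) = {Halt, Hold, Init, Recv, Check}
Sat(AX E[safe U ¬full]) = {s : every successor in {Halt, Hold, Init, Recv, Check}} = {Recv, Grant, Store, Check}

{Recv, Grant, Store, Check}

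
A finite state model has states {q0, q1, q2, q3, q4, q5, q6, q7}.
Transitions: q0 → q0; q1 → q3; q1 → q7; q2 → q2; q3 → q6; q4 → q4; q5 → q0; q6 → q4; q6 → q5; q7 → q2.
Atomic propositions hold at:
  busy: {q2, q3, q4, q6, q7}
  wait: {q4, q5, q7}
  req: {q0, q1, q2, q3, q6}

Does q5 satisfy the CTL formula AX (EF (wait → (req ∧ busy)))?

Yes

Sat(req ∧ busy) = {q2, q3, q6}
Sat(wait → (req ∧ busy)) = {q0, q1, q2, q3, q6}
EF (wait → (req ∧ busy)): least fixpoint, start Z0 = {q0, q1, q2, q3, q6}, add states with some successor in Z. Z1 = {q0, q1, q2, q3, q5, q6, q7}; fixed.
Sat(EF (wait → (req ∧ busy))) = {q0, q1, q2, q3, q5, q6, q7}
Sat(AX (EF (wait → (req ∧ busy)))) = {s : every successor in {q0, q1, q2, q3, q5, q6, q7}} = {q0, q1, q2, q3, q5, q7}
q5 ∈ Sat(AX (EF (wait → (req ∧ busy)))) = {q0, q1, q2, q3, q5, q7}, so the formula holds at q5.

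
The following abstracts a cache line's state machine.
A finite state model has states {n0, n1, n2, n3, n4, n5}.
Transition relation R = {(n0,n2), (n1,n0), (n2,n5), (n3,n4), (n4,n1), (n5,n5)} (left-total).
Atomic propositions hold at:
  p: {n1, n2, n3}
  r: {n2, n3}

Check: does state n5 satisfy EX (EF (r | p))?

No

Sat(r | p) = {n1, n2, n3}
EF (r | p): least fixpoint, start Z0 = {n1, n2, n3}, add states with some successor in Z. Z1 = {n0, n1, n2, n3, n4}; fixed.
Sat(EF (r | p)) = {n0, n1, n2, n3, n4}
Sat(EX (EF (r | p))) = {s : some successor in {n0, n1, n2, n3, n4}} = {n0, n1, n3, n4}
n5 ∉ Sat(EX (EF (r | p))) = {n0, n1, n3, n4}, so the formula does not hold at n5.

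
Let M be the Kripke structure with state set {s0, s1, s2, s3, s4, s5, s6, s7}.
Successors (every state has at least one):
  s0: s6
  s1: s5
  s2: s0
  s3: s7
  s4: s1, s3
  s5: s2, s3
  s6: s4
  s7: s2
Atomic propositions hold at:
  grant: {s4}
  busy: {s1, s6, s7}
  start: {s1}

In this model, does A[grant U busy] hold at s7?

A[grant U busy]: least fixpoint, start Z0 = Sat(busy) = {s1, s6, s7}, add states in Sat(grant) with every successor in Z. Already a fixed point.
Sat(A[grant U busy]) = {s1, s6, s7}
s7 ∈ Sat(A[grant U busy]) = {s1, s6, s7}, so the formula holds at s7.

Yes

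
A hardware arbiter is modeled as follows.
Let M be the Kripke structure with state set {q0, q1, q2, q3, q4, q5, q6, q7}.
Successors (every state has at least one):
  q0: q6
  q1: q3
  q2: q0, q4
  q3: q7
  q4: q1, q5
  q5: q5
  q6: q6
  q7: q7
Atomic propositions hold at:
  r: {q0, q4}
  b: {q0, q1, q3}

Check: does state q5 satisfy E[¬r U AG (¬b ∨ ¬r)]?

Sat(¬r) = {q1, q2, q3, q5, q6, q7}
Sat(¬b) = {q2, q4, q5, q6, q7}
Sat(¬b ∨ ¬r) = {q1, q2, q3, q4, q5, q6, q7}
AG (¬b ∨ ¬r): greatest fixpoint, start Z0 = {q1, q2, q3, q4, q5, q6, q7}, keep only states in Sat with every successor in Z. Z1 = {q1, q3, q4, q5, q6, q7}; fixed.
Sat(AG (¬b ∨ ¬r)) = {q1, q3, q4, q5, q6, q7}
E[¬r U AG (¬b ∨ ¬r)]: least fixpoint, start Z0 = Sat(AG (¬b ∨ ¬r)) = {q1, q3, q4, q5, q6, q7}, add states in Sat(¬r) with some successor in Z. Z1 = {q1, q2, q3, q4, q5, q6, q7}; fixed.
Sat(E[¬r U AG (¬b ∨ ¬r)]) = {q1, q2, q3, q4, q5, q6, q7}
q5 ∈ Sat(E[¬r U AG (¬b ∨ ¬r)]) = {q1, q2, q3, q4, q5, q6, q7}, so the formula holds at q5.

Yes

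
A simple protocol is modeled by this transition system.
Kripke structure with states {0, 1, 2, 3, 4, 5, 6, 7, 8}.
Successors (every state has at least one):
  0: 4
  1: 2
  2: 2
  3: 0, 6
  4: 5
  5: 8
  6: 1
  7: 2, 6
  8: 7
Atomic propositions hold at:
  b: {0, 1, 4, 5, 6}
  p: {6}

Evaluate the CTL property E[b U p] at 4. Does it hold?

E[b U p]: least fixpoint, start Z0 = Sat(p) = {6}, add states in Sat(b) with some successor in Z. Already a fixed point.
Sat(E[b U p]) = {6}
4 ∉ Sat(E[b U p]) = {6}, so the formula does not hold at 4.

No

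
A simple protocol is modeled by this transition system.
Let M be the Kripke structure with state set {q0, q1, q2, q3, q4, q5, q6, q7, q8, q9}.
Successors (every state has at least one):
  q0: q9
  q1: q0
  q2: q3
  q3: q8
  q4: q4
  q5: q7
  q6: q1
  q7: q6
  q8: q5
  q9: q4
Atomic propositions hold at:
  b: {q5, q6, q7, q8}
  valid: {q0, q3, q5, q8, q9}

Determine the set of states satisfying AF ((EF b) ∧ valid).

{q2, q3, q5, q8}

EF b: least fixpoint, start Z0 = {q5, q6, q7, q8}, add states with some successor in Z. Z1 = {q3, q5, q6, q7, q8}; Z2 = {q2, q3, q5, q6, q7, q8}; fixed.
Sat(EF b) = {q2, q3, q5, q6, q7, q8}
Sat((EF b) ∧ valid) = {q3, q5, q8}
AF ((EF b) ∧ valid): least fixpoint, start Z0 = {q3, q5, q8}, add states with every successor in Z. Z1 = {q2, q3, q5, q8}; fixed.
Sat(AF ((EF b) ∧ valid)) = {q2, q3, q5, q8}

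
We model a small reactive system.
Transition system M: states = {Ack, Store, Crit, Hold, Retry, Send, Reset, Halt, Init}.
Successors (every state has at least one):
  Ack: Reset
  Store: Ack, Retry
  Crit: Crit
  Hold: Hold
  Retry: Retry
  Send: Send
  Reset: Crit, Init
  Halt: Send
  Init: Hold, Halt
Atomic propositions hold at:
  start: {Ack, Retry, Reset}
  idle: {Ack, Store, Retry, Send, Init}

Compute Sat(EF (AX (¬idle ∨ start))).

Sat(¬idle) = {Crit, Hold, Reset, Halt}
Sat(¬idle ∨ start) = {Ack, Crit, Hold, Retry, Reset, Halt}
Sat(AX (¬idle ∨ start)) = {s : every successor in {Ack, Crit, Hold, Retry, Reset, Halt}} = {Ack, Store, Crit, Hold, Retry, Init}
EF (AX (¬idle ∨ start)): least fixpoint, start Z0 = {Ack, Store, Crit, Hold, Retry, Init}, add states with some successor in Z. Z1 = {Ack, Store, Crit, Hold, Retry, Reset, Init}; fixed.
Sat(EF (AX (¬idle ∨ start))) = {Ack, Store, Crit, Hold, Retry, Reset, Init}

{Ack, Store, Crit, Hold, Retry, Reset, Init}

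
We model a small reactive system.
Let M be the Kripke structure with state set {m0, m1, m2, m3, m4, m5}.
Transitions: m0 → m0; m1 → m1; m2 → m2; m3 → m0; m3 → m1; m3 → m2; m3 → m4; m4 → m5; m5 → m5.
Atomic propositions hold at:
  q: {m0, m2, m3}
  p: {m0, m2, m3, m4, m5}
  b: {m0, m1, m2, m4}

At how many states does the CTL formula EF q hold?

EF q: least fixpoint, start Z0 = {m0, m2, m3}, add states with some successor in Z. Already a fixed point.
Sat(EF q) = {m0, m2, m3}
|Sat(EF q)| = |{m0, m2, m3}| = 3.

3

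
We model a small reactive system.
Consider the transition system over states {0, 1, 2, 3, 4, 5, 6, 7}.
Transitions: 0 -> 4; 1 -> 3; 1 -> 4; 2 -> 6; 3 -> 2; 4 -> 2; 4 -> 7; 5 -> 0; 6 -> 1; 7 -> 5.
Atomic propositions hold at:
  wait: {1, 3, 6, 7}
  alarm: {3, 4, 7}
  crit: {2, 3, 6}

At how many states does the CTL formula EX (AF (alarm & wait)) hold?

2

Sat(alarm & wait) = {3, 7}
AF (alarm & wait): least fixpoint, start Z0 = {3, 7}, add states with every successor in Z. Already a fixed point.
Sat(AF (alarm & wait)) = {3, 7}
Sat(EX (AF (alarm & wait))) = {s : some successor in {3, 7}} = {1, 4}
|Sat(EX (AF (alarm & wait)))| = |{1, 4}| = 2.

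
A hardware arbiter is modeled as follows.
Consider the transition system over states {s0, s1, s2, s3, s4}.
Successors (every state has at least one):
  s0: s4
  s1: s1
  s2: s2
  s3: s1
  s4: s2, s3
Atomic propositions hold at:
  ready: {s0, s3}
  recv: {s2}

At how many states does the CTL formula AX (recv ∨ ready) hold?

Sat(recv ∨ ready) = {s0, s2, s3}
Sat(AX (recv ∨ ready)) = {s : every successor in {s0, s2, s3}} = {s2, s4}
|Sat(AX (recv ∨ ready))| = |{s2, s4}| = 2.

2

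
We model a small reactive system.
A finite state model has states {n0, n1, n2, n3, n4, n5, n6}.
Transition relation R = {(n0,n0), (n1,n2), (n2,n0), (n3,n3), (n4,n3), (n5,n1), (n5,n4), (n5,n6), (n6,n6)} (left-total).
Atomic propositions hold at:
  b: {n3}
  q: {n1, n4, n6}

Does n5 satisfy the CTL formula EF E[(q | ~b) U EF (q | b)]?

Sat(~b) = {n0, n1, n2, n4, n5, n6}
Sat(q | ~b) = {n0, n1, n2, n4, n5, n6}
Sat(q | b) = {n1, n3, n4, n6}
EF (q | b): least fixpoint, start Z0 = {n1, n3, n4, n6}, add states with some successor in Z. Z1 = {n1, n3, n4, n5, n6}; fixed.
Sat(EF (q | b)) = {n1, n3, n4, n5, n6}
E[(q | ~b) U EF (q | b)]: least fixpoint, start Z0 = Sat(EF (q | b)) = {n1, n3, n4, n5, n6}, add states in Sat(q | ~b) with some successor in Z. Already a fixed point.
Sat(E[(q | ~b) U EF (q | b)]) = {n1, n3, n4, n5, n6}
EF E[(q | ~b) U EF (q | b)]: least fixpoint, start Z0 = {n1, n3, n4, n5, n6}, add states with some successor in Z. Already a fixed point.
Sat(EF E[(q | ~b) U EF (q | b)]) = {n1, n3, n4, n5, n6}
n5 ∈ Sat(EF E[(q | ~b) U EF (q | b)]) = {n1, n3, n4, n5, n6}, so the formula holds at n5.

Yes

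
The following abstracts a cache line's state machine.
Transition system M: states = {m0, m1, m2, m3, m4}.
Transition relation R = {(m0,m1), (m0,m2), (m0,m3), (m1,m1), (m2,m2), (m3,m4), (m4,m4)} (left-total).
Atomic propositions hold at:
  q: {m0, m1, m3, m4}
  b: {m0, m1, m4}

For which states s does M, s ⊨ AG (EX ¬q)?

Sat(¬q) = {m2}
Sat(EX ¬q) = {s : some successor in {m2}} = {m0, m2}
AG (EX ¬q): greatest fixpoint, start Z0 = {m0, m2}, keep only states in Sat with every successor in Z. Z1 = {m2}; fixed.
Sat(AG (EX ¬q)) = {m2}

{m2}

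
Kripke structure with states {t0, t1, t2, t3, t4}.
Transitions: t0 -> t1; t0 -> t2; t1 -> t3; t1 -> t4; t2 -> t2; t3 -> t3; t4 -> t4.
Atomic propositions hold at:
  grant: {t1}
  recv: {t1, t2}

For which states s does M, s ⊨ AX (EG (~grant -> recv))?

{t2}

Sat(~grant) = {t0, t2, t3, t4}
Sat(~grant -> recv) = {t1, t2}
EG (~grant -> recv): greatest fixpoint, start Z0 = {t1, t2}, keep only states in Sat with some successor in Z. Z1 = {t2}; fixed.
Sat(EG (~grant -> recv)) = {t2}
Sat(AX (EG (~grant -> recv))) = {s : every successor in {t2}} = {t2}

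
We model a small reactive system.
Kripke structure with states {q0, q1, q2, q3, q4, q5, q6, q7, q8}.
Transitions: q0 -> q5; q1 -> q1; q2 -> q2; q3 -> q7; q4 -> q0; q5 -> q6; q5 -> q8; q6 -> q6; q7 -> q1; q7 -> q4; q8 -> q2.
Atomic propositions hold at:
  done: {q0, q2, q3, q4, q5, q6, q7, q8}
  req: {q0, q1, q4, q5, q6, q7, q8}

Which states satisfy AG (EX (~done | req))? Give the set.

Sat(~done) = {q1}
Sat(~done | req) = {q0, q1, q4, q5, q6, q7, q8}
Sat(EX (~done | req)) = {s : some successor in {q0, q1, q4, q5, q6, q7, q8}} = {q0, q1, q3, q4, q5, q6, q7}
AG (EX (~done | req)): greatest fixpoint, start Z0 = {q0, q1, q3, q4, q5, q6, q7}, keep only states in Sat with every successor in Z. Z1 = {q0, q1, q3, q4, q6, q7}; Z2 = {q1, q3, q4, q6, q7}; Z3 = {q1, q3, q6, q7}; Z4 = {q1, q3, q6}; Z5 = {q1, q6}; fixed.
Sat(AG (EX (~done | req))) = {q1, q6}

{q1, q6}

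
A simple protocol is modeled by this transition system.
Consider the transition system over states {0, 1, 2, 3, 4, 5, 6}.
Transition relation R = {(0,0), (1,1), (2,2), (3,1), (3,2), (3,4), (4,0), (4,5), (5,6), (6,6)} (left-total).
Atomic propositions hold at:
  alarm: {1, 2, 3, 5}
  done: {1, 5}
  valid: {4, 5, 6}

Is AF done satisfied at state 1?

Yes

AF done: least fixpoint, start Z0 = {1, 5}, add states with every successor in Z. Already a fixed point.
Sat(AF done) = {1, 5}
1 ∈ Sat(AF done) = {1, 5}, so the formula holds at 1.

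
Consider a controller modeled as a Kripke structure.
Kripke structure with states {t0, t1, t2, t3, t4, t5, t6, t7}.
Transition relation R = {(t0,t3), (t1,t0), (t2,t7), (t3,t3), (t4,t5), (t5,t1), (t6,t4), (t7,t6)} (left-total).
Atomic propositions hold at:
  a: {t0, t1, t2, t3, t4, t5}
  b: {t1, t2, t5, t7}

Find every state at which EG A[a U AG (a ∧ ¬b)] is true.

Sat(¬b) = {t0, t3, t4, t6}
Sat(a ∧ ¬b) = {t0, t3, t4}
AG (a ∧ ¬b): greatest fixpoint, start Z0 = {t0, t3, t4}, keep only states in Sat with every successor in Z. Z1 = {t0, t3}; fixed.
Sat(AG (a ∧ ¬b)) = {t0, t3}
A[a U AG (a ∧ ¬b)]: least fixpoint, start Z0 = Sat(AG (a ∧ ¬b)) = {t0, t3}, add states in Sat(a) with every successor in Z. Z1 = {t0, t1, t3}; Z2 = {t0, t1, t3, t5}; Z3 = {t0, t1, t3, t4, t5}; fixed.
Sat(A[a U AG (a ∧ ¬b)]) = {t0, t1, t3, t4, t5}
EG A[a U AG (a ∧ ¬b)]: greatest fixpoint, start Z0 = {t0, t1, t3, t4, t5}, keep only states in Sat with some successor in Z. Already a fixed point.
Sat(EG A[a U AG (a ∧ ¬b)]) = {t0, t1, t3, t4, t5}

{t0, t1, t3, t4, t5}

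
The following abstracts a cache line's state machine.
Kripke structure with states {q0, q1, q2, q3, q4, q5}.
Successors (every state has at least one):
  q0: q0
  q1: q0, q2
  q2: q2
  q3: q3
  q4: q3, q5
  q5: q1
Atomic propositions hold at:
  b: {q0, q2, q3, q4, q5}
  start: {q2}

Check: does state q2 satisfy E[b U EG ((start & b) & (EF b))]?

Sat(start & b) = {q2}
EF b: least fixpoint, start Z0 = {q0, q2, q3, q4, q5}, add states with some successor in Z. Z1 = {q0, q1, q2, q3, q4, q5}; fixed.
Sat(EF b) = {q0, q1, q2, q3, q4, q5}
Sat((start & b) & (EF b)) = {q2}
EG ((start & b) & (EF b)): greatest fixpoint, start Z0 = {q2}, keep only states in Sat with some successor in Z. Already a fixed point.
Sat(EG ((start & b) & (EF b))) = {q2}
E[b U EG ((start & b) & (EF b))]: least fixpoint, start Z0 = Sat(EG ((start & b) & (EF b))) = {q2}, add states in Sat(b) with some successor in Z. Already a fixed point.
Sat(E[b U EG ((start & b) & (EF b))]) = {q2}
q2 ∈ Sat(E[b U EG ((start & b) & (EF b))]) = {q2}, so the formula holds at q2.

Yes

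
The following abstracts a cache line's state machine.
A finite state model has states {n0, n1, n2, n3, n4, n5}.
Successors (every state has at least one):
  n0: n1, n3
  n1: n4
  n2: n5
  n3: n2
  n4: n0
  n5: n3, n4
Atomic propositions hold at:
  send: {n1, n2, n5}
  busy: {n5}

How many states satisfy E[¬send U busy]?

Sat(¬send) = {n0, n3, n4}
E[¬send U busy]: least fixpoint, start Z0 = Sat(busy) = {n5}, add states in Sat(¬send) with some successor in Z. Already a fixed point.
Sat(E[¬send U busy]) = {n5}
|Sat(E[¬send U busy])| = |{n5}| = 1.

1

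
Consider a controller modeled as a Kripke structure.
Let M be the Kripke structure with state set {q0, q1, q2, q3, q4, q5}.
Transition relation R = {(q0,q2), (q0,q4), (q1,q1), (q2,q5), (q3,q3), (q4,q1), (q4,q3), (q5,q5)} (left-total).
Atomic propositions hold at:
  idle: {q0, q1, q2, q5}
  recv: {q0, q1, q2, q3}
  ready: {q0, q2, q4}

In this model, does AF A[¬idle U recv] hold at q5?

Sat(¬idle) = {q3, q4}
A[¬idle U recv]: least fixpoint, start Z0 = Sat(recv) = {q0, q1, q2, q3}, add states in Sat(¬idle) with every successor in Z. Z1 = {q0, q1, q2, q3, q4}; fixed.
Sat(A[¬idle U recv]) = {q0, q1, q2, q3, q4}
AF A[¬idle U recv]: least fixpoint, start Z0 = {q0, q1, q2, q3, q4}, add states with every successor in Z. Already a fixed point.
Sat(AF A[¬idle U recv]) = {q0, q1, q2, q3, q4}
q5 ∉ Sat(AF A[¬idle U recv]) = {q0, q1, q2, q3, q4}, so the formula does not hold at q5.

No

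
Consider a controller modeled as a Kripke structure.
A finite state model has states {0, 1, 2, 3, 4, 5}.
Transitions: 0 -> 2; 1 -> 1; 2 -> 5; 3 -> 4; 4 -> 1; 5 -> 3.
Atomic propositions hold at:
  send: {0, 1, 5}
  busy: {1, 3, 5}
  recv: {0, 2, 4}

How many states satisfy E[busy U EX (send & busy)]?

Sat(send & busy) = {1, 5}
Sat(EX (send & busy)) = {s : some successor in {1, 5}} = {1, 2, 4}
E[busy U EX (send & busy)]: least fixpoint, start Z0 = Sat(EX (send & busy)) = {1, 2, 4}, add states in Sat(busy) with some successor in Z. Z1 = {1, 2, 3, 4}; Z2 = {1, 2, 3, 4, 5}; fixed.
Sat(E[busy U EX (send & busy)]) = {1, 2, 3, 4, 5}
|Sat(E[busy U EX (send & busy)])| = |{1, 2, 3, 4, 5}| = 5.

5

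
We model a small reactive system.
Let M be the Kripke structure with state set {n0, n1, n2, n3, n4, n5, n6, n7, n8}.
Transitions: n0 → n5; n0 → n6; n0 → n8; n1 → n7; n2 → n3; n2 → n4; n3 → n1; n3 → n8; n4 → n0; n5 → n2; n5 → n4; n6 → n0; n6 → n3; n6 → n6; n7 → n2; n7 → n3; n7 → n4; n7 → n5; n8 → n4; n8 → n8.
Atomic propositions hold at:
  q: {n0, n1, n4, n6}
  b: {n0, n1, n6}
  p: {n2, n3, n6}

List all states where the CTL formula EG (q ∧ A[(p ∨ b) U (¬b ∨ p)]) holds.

{n0, n4, n6}

Sat(p ∨ b) = {n0, n1, n2, n3, n6}
Sat(¬b) = {n2, n3, n4, n5, n7, n8}
Sat(¬b ∨ p) = {n2, n3, n4, n5, n6, n7, n8}
A[(p ∨ b) U (¬b ∨ p)]: least fixpoint, start Z0 = Sat((¬b ∨ p)) = {n2, n3, n4, n5, n6, n7, n8}, add states in Sat(p ∨ b) with every successor in Z. Z1 = {n0, n1, n2, n3, n4, n5, n6, n7, n8}; fixed.
Sat(A[(p ∨ b) U (¬b ∨ p)]) = {n0, n1, n2, n3, n4, n5, n6, n7, n8}
Sat(q ∧ A[(p ∨ b) U (¬b ∨ p)]) = {n0, n1, n4, n6}
EG (q ∧ A[(p ∨ b) U (¬b ∨ p)]): greatest fixpoint, start Z0 = {n0, n1, n4, n6}, keep only states in Sat with some successor in Z. Z1 = {n0, n4, n6}; fixed.
Sat(EG (q ∧ A[(p ∨ b) U (¬b ∨ p)])) = {n0, n4, n6}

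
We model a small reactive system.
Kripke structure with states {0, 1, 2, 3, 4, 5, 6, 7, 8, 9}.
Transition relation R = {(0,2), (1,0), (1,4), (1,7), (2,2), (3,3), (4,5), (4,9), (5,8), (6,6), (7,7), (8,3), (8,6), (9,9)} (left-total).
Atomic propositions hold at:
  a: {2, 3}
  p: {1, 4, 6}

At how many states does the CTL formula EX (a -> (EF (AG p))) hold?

AG p: greatest fixpoint, start Z0 = {1, 4, 6}, keep only states in Sat with every successor in Z. Z1 = {6}; fixed.
Sat(AG p) = {6}
EF (AG p): least fixpoint, start Z0 = {6}, add states with some successor in Z. Z1 = {6, 8}; Z2 = {5, 6, 8}; Z3 = {4, 5, 6, 8}; Z4 = {1, 4, 5, 6, 8}; fixed.
Sat(EF (AG p)) = {1, 4, 5, 6, 8}
Sat(a -> (EF (AG p))) = {0, 1, 4, 5, 6, 7, 8, 9}
Sat(EX (a -> (EF (AG p)))) = {s : some successor in {0, 1, 4, 5, 6, 7, 8, 9}} = {1, 4, 5, 6, 7, 8, 9}
|Sat(EX (a -> (EF (AG p))))| = |{1, 4, 5, 6, 7, 8, 9}| = 7.

7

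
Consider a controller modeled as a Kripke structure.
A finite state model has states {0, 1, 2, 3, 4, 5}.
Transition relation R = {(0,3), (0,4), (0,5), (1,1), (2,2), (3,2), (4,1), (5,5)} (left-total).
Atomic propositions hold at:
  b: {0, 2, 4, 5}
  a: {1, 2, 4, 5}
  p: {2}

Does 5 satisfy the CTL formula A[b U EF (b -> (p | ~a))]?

Sat(~a) = {0, 3}
Sat(p | ~a) = {0, 2, 3}
Sat(b -> (p | ~a)) = {0, 1, 2, 3}
EF (b -> (p | ~a)): least fixpoint, start Z0 = {0, 1, 2, 3}, add states with some successor in Z. Z1 = {0, 1, 2, 3, 4}; fixed.
Sat(EF (b -> (p | ~a))) = {0, 1, 2, 3, 4}
A[b U EF (b -> (p | ~a))]: least fixpoint, start Z0 = Sat(EF (b -> (p | ~a))) = {0, 1, 2, 3, 4}, add states in Sat(b) with every successor in Z. Already a fixed point.
Sat(A[b U EF (b -> (p | ~a))]) = {0, 1, 2, 3, 4}
5 ∉ Sat(A[b U EF (b -> (p | ~a))]) = {0, 1, 2, 3, 4}, so the formula does not hold at 5.

No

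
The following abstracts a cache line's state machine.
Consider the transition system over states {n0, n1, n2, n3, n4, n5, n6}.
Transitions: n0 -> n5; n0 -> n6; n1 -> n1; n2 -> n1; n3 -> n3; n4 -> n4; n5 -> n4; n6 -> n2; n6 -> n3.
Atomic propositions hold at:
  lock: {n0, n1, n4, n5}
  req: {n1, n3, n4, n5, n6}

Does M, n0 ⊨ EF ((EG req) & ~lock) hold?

Yes

EG req: greatest fixpoint, start Z0 = {n1, n3, n4, n5, n6}, keep only states in Sat with some successor in Z. Already a fixed point.
Sat(EG req) = {n1, n3, n4, n5, n6}
Sat(~lock) = {n2, n3, n6}
Sat((EG req) & ~lock) = {n3, n6}
EF ((EG req) & ~lock): least fixpoint, start Z0 = {n3, n6}, add states with some successor in Z. Z1 = {n0, n3, n6}; fixed.
Sat(EF ((EG req) & ~lock)) = {n0, n3, n6}
n0 ∈ Sat(EF ((EG req) & ~lock)) = {n0, n3, n6}, so the formula holds at n0.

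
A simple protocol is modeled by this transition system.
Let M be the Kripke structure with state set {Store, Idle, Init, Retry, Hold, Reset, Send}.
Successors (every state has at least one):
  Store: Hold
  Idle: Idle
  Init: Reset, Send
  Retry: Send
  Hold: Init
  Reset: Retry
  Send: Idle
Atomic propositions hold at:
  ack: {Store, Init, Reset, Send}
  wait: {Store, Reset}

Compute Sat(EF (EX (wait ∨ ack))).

{Store, Init, Retry, Hold, Reset}

Sat(wait ∨ ack) = {Store, Init, Reset, Send}
Sat(EX (wait ∨ ack)) = {s : some successor in {Store, Init, Reset, Send}} = {Init, Retry, Hold}
EF (EX (wait ∨ ack)): least fixpoint, start Z0 = {Init, Retry, Hold}, add states with some successor in Z. Z1 = {Store, Init, Retry, Hold, Reset}; fixed.
Sat(EF (EX (wait ∨ ack))) = {Store, Init, Retry, Hold, Reset}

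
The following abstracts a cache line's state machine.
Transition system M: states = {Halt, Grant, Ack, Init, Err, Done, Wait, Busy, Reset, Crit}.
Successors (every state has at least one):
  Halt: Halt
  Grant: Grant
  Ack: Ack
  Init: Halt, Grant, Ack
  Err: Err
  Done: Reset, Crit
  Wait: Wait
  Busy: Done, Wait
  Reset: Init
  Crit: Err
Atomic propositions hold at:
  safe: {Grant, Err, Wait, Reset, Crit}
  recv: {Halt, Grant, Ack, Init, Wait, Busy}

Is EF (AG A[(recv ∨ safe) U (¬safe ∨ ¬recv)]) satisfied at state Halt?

Yes

Sat(recv ∨ safe) = {Halt, Grant, Ack, Init, Err, Wait, Busy, Reset, Crit}
Sat(¬safe) = {Halt, Ack, Init, Done, Busy}
Sat(¬recv) = {Err, Done, Reset, Crit}
Sat(¬safe ∨ ¬recv) = {Halt, Ack, Init, Err, Done, Busy, Reset, Crit}
A[(recv ∨ safe) U (¬safe ∨ ¬recv)]: least fixpoint, start Z0 = Sat((¬safe ∨ ¬recv)) = {Halt, Ack, Init, Err, Done, Busy, Reset, Crit}, add states in Sat(recv ∨ safe) with every successor in Z. Already a fixed point.
Sat(A[(recv ∨ safe) U (¬safe ∨ ¬recv)]) = {Halt, Ack, Init, Err, Done, Busy, Reset, Crit}
AG A[(recv ∨ safe) U (¬safe ∨ ¬recv)]: greatest fixpoint, start Z0 = {Halt, Ack, Init, Err, Done, Busy, Reset, Crit}, keep only states in Sat with every successor in Z. Z1 = {Halt, Ack, Err, Done, Reset, Crit}; Z2 = {Halt, Ack, Err, Done, Crit}; Z3 = {Halt, Ack, Err, Crit}; fixed.
Sat(AG A[(recv ∨ safe) U (¬safe ∨ ¬recv)]) = {Halt, Ack, Err, Crit}
EF (AG A[(recv ∨ safe) U (¬safe ∨ ¬recv)]): least fixpoint, start Z0 = {Halt, Ack, Err, Crit}, add states with some successor in Z. Z1 = {Halt, Ack, Init, Err, Done, Crit}; Z2 = {Halt, Ack, Init, Err, Done, Busy, Reset, Crit}; fixed.
Sat(EF (AG A[(recv ∨ safe) U (¬safe ∨ ¬recv)])) = {Halt, Ack, Init, Err, Done, Busy, Reset, Crit}
Halt ∈ Sat(EF (AG A[(recv ∨ safe) U (¬safe ∨ ¬recv)])) = {Halt, Ack, Init, Err, Done, Busy, Reset, Crit}, so the formula holds at Halt.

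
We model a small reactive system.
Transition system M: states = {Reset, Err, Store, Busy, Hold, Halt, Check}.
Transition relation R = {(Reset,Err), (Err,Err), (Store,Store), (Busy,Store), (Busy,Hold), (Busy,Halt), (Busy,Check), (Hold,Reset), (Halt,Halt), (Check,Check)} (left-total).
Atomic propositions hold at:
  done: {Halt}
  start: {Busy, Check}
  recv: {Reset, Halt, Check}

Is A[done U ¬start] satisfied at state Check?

No

Sat(¬start) = {Reset, Err, Store, Hold, Halt}
A[done U ¬start]: least fixpoint, start Z0 = Sat(¬start) = {Reset, Err, Store, Hold, Halt}, add states in Sat(done) with every successor in Z. Already a fixed point.
Sat(A[done U ¬start]) = {Reset, Err, Store, Hold, Halt}
Check ∉ Sat(A[done U ¬start]) = {Reset, Err, Store, Hold, Halt}, so the formula does not hold at Check.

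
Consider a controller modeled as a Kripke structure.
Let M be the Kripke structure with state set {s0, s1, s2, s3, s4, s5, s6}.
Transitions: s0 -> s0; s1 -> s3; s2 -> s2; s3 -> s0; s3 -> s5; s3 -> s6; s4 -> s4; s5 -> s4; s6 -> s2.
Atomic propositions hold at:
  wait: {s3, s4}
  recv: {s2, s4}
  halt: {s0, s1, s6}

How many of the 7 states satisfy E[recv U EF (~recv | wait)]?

Sat(~recv) = {s0, s1, s3, s5, s6}
Sat(~recv | wait) = {s0, s1, s3, s4, s5, s6}
EF (~recv | wait): least fixpoint, start Z0 = {s0, s1, s3, s4, s5, s6}, add states with some successor in Z. Already a fixed point.
Sat(EF (~recv | wait)) = {s0, s1, s3, s4, s5, s6}
E[recv U EF (~recv | wait)]: least fixpoint, start Z0 = Sat(EF (~recv | wait)) = {s0, s1, s3, s4, s5, s6}, add states in Sat(recv) with some successor in Z. Already a fixed point.
Sat(E[recv U EF (~recv | wait)]) = {s0, s1, s3, s4, s5, s6}
|Sat(E[recv U EF (~recv | wait)])| = |{s0, s1, s3, s4, s5, s6}| = 6.

6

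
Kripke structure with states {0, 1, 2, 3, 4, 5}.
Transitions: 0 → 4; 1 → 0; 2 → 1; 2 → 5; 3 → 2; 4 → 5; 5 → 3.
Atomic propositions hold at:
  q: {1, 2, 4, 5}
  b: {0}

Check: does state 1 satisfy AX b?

Yes

Sat(AX b) = {s : every successor in {0}} = {1}
1 ∈ Sat(AX b) = {1}, so the formula holds at 1.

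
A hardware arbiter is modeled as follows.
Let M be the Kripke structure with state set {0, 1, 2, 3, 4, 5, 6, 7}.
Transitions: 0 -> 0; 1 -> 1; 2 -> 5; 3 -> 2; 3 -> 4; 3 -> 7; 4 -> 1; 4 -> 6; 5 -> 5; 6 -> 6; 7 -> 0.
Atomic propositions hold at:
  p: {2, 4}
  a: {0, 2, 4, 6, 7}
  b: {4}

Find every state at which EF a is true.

EF a: least fixpoint, start Z0 = {0, 2, 4, 6, 7}, add states with some successor in Z. Z1 = {0, 2, 3, 4, 6, 7}; fixed.
Sat(EF a) = {0, 2, 3, 4, 6, 7}

{0, 2, 3, 4, 6, 7}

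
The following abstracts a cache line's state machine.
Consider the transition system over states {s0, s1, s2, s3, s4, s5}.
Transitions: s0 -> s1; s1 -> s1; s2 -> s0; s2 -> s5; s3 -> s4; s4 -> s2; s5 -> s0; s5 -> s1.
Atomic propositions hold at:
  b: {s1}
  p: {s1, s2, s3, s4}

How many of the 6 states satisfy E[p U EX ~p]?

Sat(~p) = {s0, s5}
Sat(EX ~p) = {s : some successor in {s0, s5}} = {s2, s5}
E[p U EX ~p]: least fixpoint, start Z0 = Sat(EX ~p) = {s2, s5}, add states in Sat(p) with some successor in Z. Z1 = {s2, s4, s5}; Z2 = {s2, s3, s4, s5}; fixed.
Sat(E[p U EX ~p]) = {s2, s3, s4, s5}
|Sat(E[p U EX ~p])| = |{s2, s3, s4, s5}| = 4.

4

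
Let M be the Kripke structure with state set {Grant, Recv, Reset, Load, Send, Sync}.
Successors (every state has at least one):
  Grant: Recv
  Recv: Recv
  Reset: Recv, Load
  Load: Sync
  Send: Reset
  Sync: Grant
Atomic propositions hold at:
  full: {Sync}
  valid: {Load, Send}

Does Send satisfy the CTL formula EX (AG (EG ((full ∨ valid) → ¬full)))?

Sat(full ∨ valid) = {Load, Send, Sync}
Sat(¬full) = {Grant, Recv, Reset, Load, Send}
Sat((full ∨ valid) → ¬full) = {Grant, Recv, Reset, Load, Send}
EG ((full ∨ valid) → ¬full): greatest fixpoint, start Z0 = {Grant, Recv, Reset, Load, Send}, keep only states in Sat with some successor in Z. Z1 = {Grant, Recv, Reset, Send}; fixed.
Sat(EG ((full ∨ valid) → ¬full)) = {Grant, Recv, Reset, Send}
AG (EG ((full ∨ valid) → ¬full)): greatest fixpoint, start Z0 = {Grant, Recv, Reset, Send}, keep only states in Sat with every successor in Z. Z1 = {Grant, Recv, Send}; Z2 = {Grant, Recv}; fixed.
Sat(AG (EG ((full ∨ valid) → ¬full))) = {Grant, Recv}
Sat(EX (AG (EG ((full ∨ valid) → ¬full)))) = {s : some successor in {Grant, Recv}} = {Grant, Recv, Reset, Sync}
Send ∉ Sat(EX (AG (EG ((full ∨ valid) → ¬full)))) = {Grant, Recv, Reset, Sync}, so the formula does not hold at Send.

No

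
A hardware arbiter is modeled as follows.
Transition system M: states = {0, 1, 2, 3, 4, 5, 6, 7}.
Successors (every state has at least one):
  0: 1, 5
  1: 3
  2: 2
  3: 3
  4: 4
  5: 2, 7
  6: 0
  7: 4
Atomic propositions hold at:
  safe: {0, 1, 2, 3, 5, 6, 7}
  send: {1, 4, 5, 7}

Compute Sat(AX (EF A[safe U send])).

A[safe U send]: least fixpoint, start Z0 = Sat(send) = {1, 4, 5, 7}, add states in Sat(safe) with every successor in Z. Z1 = {0, 1, 4, 5, 7}; Z2 = {0, 1, 4, 5, 6, 7}; fixed.
Sat(A[safe U send]) = {0, 1, 4, 5, 6, 7}
EF A[safe U send]: least fixpoint, start Z0 = {0, 1, 4, 5, 6, 7}, add states with some successor in Z. Already a fixed point.
Sat(EF A[safe U send]) = {0, 1, 4, 5, 6, 7}
Sat(AX (EF A[safe U send])) = {s : every successor in {0, 1, 4, 5, 6, 7}} = {0, 4, 6, 7}

{0, 4, 6, 7}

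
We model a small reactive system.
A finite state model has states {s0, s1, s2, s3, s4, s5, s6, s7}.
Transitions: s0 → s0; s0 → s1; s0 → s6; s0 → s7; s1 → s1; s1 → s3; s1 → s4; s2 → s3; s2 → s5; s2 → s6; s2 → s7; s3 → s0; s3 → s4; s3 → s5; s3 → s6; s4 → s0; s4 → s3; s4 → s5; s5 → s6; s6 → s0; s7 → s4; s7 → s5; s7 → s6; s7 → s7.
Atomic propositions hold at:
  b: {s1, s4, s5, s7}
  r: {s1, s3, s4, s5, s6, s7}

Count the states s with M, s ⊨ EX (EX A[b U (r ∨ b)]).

Sat(r ∨ b) = {s1, s3, s4, s5, s6, s7}
A[b U (r ∨ b)]: least fixpoint, start Z0 = Sat((r ∨ b)) = {s1, s3, s4, s5, s6, s7}, add states in Sat(b) with every successor in Z. Already a fixed point.
Sat(A[b U (r ∨ b)]) = {s1, s3, s4, s5, s6, s7}
Sat(EX A[b U (r ∨ b)]) = {s : some successor in {s1, s3, s4, s5, s6, s7}} = {s0, s1, s2, s3, s4, s5, s7}
Sat(EX (EX A[b U (r ∨ b)])) = {s : some successor in {s0, s1, s2, s3, s4, s5, s7}} = {s0, s1, s2, s3, s4, s6, s7}
|Sat(EX (EX A[b U (r ∨ b)]))| = |{s0, s1, s2, s3, s4, s6, s7}| = 7.

7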